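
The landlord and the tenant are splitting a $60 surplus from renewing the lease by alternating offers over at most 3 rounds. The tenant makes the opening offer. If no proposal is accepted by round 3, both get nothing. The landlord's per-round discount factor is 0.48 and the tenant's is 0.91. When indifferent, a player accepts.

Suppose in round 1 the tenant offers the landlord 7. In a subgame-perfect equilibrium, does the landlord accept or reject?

Accept

Work out the landlord's continuation value if the offer is rejected.
Round 3 (the tenant proposes): rejection yields 0 for the landlord; the tenant offers 0 and keeps 60.
Round 2 (the landlord proposes): the tenant can get 60 next round, worth 0.91 × 60 = 54.6 now. The landlord offers 54.6 and keeps 60 − 54.6 = 5.4.
So by rejecting in round 1, the landlord gets 5.4 next round, worth 0.48 × 5.4 = 2.592 now.
Offer 7 ≥ 2.592, so the landlord accepts.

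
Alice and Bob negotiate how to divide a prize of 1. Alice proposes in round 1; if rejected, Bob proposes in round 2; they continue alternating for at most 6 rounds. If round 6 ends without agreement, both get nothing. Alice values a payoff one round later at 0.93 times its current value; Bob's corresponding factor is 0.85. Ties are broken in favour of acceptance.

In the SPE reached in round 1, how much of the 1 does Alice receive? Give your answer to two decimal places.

Work backward from the last round.
Round 6 (Bob proposes): Alice will accept anything ≥ 0, so Bob offers 0 and keeps 1.
Round 5 (Alice proposes): Bob can get 1 next round, worth 0.85 × 1 = 0.85 now; Alice offers that and keeps 0.15.
Round 4 (Bob proposes): Alice can get 0.15 next round, worth 0.93 × 0.15 = 0.1395 now; Bob offers that and keeps 0.8605.
Round 3 (Alice proposes): Bob can get 0.8605 next round, worth 0.85 × 0.8605 = 0.731425 now. Alice offers 0.731425 and keeps 1 − 0.731425 = 0.268575.
Round 2 (Bob proposes): Alice can get 0.268575 next round, worth 0.93 × 0.268575 = 0.24977475 now, so Bob offers 0.24977475, keeping 0.75022525.
Round 1 (Alice proposes): Bob can get 0.75022525 next round, worth 0.85 × 0.75022525 = 0.6376914625 now. Alice offers 0.6376914625 and keeps 1 − 0.6376914625 = 0.3623085375.

0.36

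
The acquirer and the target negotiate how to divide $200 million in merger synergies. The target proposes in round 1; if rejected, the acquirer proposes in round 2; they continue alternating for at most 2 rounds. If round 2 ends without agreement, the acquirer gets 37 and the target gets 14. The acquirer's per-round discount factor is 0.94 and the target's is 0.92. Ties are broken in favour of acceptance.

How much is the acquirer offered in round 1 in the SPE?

174.84

Solve by backward induction from round 2.
Round 2 (the acquirer proposes): the target gets 14 if talks fail, so the acquirer offers 14 and keeps 186.
Round 1 (the target proposes): the acquirer can get 186 next round, worth 0.94 × 186 = 174.84 now, so the target offers 174.84, keeping 25.16.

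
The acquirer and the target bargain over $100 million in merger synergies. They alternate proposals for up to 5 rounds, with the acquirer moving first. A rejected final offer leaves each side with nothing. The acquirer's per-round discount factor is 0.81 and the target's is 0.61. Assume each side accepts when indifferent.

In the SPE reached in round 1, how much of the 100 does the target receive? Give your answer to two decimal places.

17.32

Round 5 (the acquirer proposes): rejection yields 0 for the target; the acquirer offers 0 and keeps 100.
Round 4 (the target proposes): the acquirer can get 100 next round, worth 0.81 × 100 = 81 now, so the target offers 81, keeping 19.
Round 3 (the acquirer proposes): the target can get 19 next round, worth 0.61 × 19 = 11.59 now. The acquirer offers 11.59 and keeps 100 − 11.59 = 88.41.
Round 2 (the target proposes): the acquirer can get 88.41 next round, worth 0.81 × 88.41 = 71.6121 now, so the target offers 71.6121, keeping 28.3879.
Round 1 (the acquirer proposes): the target can get 28.3879 next round, worth 0.61 × 28.3879 = 17.316619 now, so the acquirer offers 17.316619, keeping 82.683381.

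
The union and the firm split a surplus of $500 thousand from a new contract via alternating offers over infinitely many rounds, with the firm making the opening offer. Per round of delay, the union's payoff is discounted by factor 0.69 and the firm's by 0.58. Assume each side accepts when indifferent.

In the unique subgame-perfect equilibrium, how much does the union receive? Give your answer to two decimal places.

Let x be the firm's share when the firm proposes and y be the union's share when the union proposes.
The union accepts iff offered ≥ 0.69·y, so x = 500 − 0.69y. Symmetrically y = 500 − 0.58x.
Substituting: x = 500 − 0.69(500 − 0.58x), giving x(1 − 0.58·0.69) = 500(1 − 0.69).
So x = 500 × 0.31 / 0.5998 ≈ 258.4195, and the union receives 500 − x ≈ 241.5805.

241.58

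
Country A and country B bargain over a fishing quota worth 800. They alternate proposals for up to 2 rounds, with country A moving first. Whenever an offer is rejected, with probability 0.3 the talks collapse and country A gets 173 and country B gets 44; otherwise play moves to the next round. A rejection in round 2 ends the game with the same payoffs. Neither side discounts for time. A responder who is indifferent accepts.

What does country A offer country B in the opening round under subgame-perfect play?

452.1

By backward induction:
Round 2 (country B proposes): country A gets 173 if talks fail, so country B offers 173 and keeps 627.
Round 1 (country A proposes): rejecting gives country B an expected 0.7 × 627 + 0.3 × 44 = 452.1, so country A offers 452.1, keeping 347.9.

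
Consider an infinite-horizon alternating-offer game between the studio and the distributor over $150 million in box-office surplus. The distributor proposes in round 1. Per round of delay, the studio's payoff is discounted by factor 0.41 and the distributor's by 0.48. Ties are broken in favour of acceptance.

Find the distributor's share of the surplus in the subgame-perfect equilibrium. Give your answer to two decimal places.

In a stationary SPE each proposer offers the other exactly their discounted continuation value.
If the distributor keeps x when proposing and the studio keeps y when proposing, then x = 150 − 0.41y and y = 150 − 0.48x.
Solving: x = 150(1 − 0.41) / (1 − 0.48·0.41) = 88.5 / 0.8032 ≈ 110.1843.
The studio gets 150 − 110.1843 ≈ 39.8157.

110.18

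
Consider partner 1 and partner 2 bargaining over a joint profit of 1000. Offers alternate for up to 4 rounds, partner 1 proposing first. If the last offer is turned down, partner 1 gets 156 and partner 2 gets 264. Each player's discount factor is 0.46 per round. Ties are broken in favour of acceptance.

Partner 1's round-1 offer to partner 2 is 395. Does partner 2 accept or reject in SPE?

Round 4 (partner 2 proposes): partner 1 gets 156 if talks fail, so partner 2 offers 156 and keeps 844.
Round 3 (partner 1 proposes): partner 2 can get 844 next round, worth 0.46 × 844 = 388.24 now. Partner 1 offers 388.24 and keeps 1000 − 388.24 = 611.76.
Round 2 (partner 2 proposes): partner 1 can get 611.76 next round, worth 0.46 × 611.76 = 281.4096 now; partner 2 offers that and keeps 718.5904.
So by rejecting in round 1, partner 2 gets 718.5904 next round, worth 0.46 × 718.5904 = 330.551584 now.
Offer 395 ≥ 330.551584, so partner 2 accepts.

Accept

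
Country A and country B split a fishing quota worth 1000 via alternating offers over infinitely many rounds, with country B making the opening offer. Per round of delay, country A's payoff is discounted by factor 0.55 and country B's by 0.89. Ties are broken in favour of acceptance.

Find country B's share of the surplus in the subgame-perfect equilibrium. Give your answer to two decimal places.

881.49

When country B proposes, country A accepts any offer worth at least 0.55 times what country A would get by proposing next round; and vice versa.
This gives x = 1000 − 0.55y and y = 1000 − 0.89x, where x and y are each side's share when it proposes.
Hence (1 − 0.55·0.89)x = 1000(1 − 0.55), i.e. 0.5105·x = 450.
x ≈ 881.4887; country A's share is 1000 − x ≈ 118.5113.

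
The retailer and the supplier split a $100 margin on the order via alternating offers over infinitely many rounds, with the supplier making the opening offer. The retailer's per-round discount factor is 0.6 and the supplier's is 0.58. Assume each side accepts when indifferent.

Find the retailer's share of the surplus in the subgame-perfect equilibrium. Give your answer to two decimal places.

In a stationary SPE each proposer offers the other exactly their discounted continuation value.
If the supplier keeps x when proposing and the retailer keeps y when proposing, then x = 100 − 0.6y and y = 100 − 0.58x.
Solving: x = 100(1 − 0.6) / (1 − 0.58·0.6) = 40 / 0.652 ≈ 61.3497.
The retailer gets 100 − 61.3497 ≈ 38.6503.

38.65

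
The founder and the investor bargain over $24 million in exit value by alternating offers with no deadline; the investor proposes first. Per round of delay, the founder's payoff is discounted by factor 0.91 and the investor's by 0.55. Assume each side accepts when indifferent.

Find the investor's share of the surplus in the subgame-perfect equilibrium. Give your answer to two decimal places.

4.32

When the investor proposes, the founder accepts any offer worth at least 0.91 times what the founder would get by proposing next round; and vice versa.
This gives x = 24 − 0.91y and y = 24 − 0.55x, where x and y are each side's share when it proposes.
Hence (1 − 0.91·0.55)x = 24(1 − 0.91), i.e. 0.4995·x = 2.16.
x ≈ 4.3243; the founder's share is 24 − x ≈ 19.6757.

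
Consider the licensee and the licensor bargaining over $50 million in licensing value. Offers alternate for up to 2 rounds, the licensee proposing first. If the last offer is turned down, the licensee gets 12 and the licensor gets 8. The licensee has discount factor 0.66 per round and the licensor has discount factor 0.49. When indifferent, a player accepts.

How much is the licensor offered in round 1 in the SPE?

18.62

Round 2 (the licensor proposes): the licensee gets 12 if talks fail, so the licensor offers 12 and keeps 38.
Round 1 (the licensee proposes): the licensor can get 38 next round, worth 0.49 × 38 = 18.62 now, so the licensee offers 18.62, keeping 31.38.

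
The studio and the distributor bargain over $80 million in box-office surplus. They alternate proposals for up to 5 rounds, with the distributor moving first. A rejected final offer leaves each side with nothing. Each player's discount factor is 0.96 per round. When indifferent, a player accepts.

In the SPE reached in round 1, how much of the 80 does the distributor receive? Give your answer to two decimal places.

74.10

By backward induction:
Round 5 (the distributor proposes): rejection yields 0 for the studio; the distributor offers 0 and keeps 80.
Round 4 (the studio proposes): the distributor can get 80 next round, worth 0.96 × 80 = 76.8 now, so the studio offers 76.8, keeping 3.2.
Round 3 (the distributor proposes): the studio can get 3.2 next round, worth 0.96 × 3.2 = 3.072 now. The distributor offers 3.072 and keeps 80 − 3.072 = 76.928.
Round 2 (the studio proposes): the distributor can get 76.928 next round, worth 0.96 × 76.928 = 73.85088 now. The studio offers 73.85088 and keeps 80 − 73.85088 = 6.14912.
Round 1 (the distributor proposes): the studio can get 6.14912 next round, worth 0.96 × 6.14912 = 5.9031552 now, so the distributor offers 5.9031552, keeping 74.0968448.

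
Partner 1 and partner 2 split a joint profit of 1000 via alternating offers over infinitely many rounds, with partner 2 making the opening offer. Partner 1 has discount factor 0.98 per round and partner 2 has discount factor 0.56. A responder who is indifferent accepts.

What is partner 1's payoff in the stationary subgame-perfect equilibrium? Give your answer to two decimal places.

Let x be partner 2's share when partner 2 proposes and y be partner 1's share when partner 1 proposes.
Partner 1 accepts iff offered ≥ 0.98·y, so x = 1000 − 0.98y. Symmetrically y = 1000 − 0.56x.
Substituting: x = 1000 − 0.98(1000 − 0.56x), giving x(1 − 0.56·0.98) = 1000(1 − 0.98).
So x = 1000 × 0.02 / 0.4512 ≈ 44.3262, and partner 1 receives 1000 − x ≈ 955.6738.

955.67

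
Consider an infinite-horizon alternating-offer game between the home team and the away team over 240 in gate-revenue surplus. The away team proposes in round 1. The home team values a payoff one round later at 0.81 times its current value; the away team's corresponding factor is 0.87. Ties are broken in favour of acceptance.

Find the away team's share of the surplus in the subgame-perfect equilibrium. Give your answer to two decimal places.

154.42

When the away team proposes, the home team accepts any offer worth at least 0.81 times what the home team would get by proposing next round; and vice versa.
This gives x = 240 − 0.81y and y = 240 − 0.87x, where x and y are each side's share when it proposes.
Hence (1 − 0.81·0.87)x = 240(1 − 0.81), i.e. 0.2953·x = 45.6.
x ≈ 154.4192; the home team's share is 240 − x ≈ 85.5808.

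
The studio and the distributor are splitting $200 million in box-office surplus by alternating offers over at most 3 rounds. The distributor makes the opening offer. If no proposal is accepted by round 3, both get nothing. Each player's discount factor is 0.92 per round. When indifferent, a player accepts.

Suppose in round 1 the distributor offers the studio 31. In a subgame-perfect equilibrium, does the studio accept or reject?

Accept

Round 3 (the distributor proposes): rejection yields 0 for the studio; the distributor offers 0 and keeps 200.
Round 2 (the studio proposes): the distributor can get 200 next round, worth 0.92 × 200 = 184 now. The studio offers 184 and keeps 200 − 184 = 16.
So by rejecting in round 1, the studio gets 16 next round, worth 0.92 × 16 = 14.72 now.
Offer 31 ≥ 14.72, so the studio accepts.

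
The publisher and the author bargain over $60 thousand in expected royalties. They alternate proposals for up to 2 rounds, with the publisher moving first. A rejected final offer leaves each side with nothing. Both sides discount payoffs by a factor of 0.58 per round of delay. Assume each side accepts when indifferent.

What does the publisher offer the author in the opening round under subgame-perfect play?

Round 2 (the author proposes): the publisher will accept anything ≥ 0, so the author offers 0 and keeps 60.
Round 1 (the publisher proposes): the author can get 60 next round, worth 0.58 × 60 = 34.8 now. The publisher offers 34.8 and keeps 60 − 34.8 = 25.2.

34.8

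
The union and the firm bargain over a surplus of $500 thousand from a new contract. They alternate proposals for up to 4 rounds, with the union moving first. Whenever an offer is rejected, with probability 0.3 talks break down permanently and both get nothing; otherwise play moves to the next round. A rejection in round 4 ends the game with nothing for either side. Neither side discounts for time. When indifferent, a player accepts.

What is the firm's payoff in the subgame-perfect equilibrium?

By backward induction:
Round 4 (the firm proposes): rejection yields 0 for the union; the firm offers 0 and keeps 500.
Round 3 (the union proposes): rejecting gives the firm an expected 0.7 × 500 = 350. The union offers 350 and keeps 500 − 350 = 150.
Round 2 (the firm proposes): rejecting gives the union an expected 0.7 × 150 = 105. The firm offers 105 and keeps 500 − 105 = 395.
Round 1 (the union proposes): rejecting gives the firm an expected 0.7 × 395 = 276.5; the union offers that and keeps 223.5.

276.5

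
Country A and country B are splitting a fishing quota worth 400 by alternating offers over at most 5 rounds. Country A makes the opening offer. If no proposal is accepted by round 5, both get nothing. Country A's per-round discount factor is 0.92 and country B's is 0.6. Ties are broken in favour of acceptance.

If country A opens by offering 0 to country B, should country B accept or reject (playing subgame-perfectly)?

Reject

Work out country B's continuation value if the offer is rejected.
Round 5 (country A proposes): country B will accept anything ≥ 0, so country A offers 0 and keeps 400.
Round 4 (country B proposes): country A can get 400 next round, worth 0.92 × 400 = 368 now, so country B offers 368, keeping 32.
Round 3 (country A proposes): country B can get 32 next round, worth 0.6 × 32 = 19.2 now. Country A offers 19.2 and keeps 400 − 19.2 = 380.8.
Round 2 (country B proposes): country A can get 380.8 next round, worth 0.92 × 380.8 = 350.336 now, so country B offers 350.336, keeping 49.664.
So by rejecting in round 1, country B gets 49.664 next round, worth 0.6 × 49.664 = 29.7984 now.
Offer 0 < 29.7984, so country B rejects.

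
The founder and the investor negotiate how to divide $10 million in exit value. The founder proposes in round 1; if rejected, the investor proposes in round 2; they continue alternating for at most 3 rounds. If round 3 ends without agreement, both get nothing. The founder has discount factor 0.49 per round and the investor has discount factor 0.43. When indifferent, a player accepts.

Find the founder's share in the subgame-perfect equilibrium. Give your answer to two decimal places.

Round 3 (the founder proposes): rejection yields 0 for the investor; the founder offers 0 and keeps 10.
Round 2 (the investor proposes): the founder can get 10 next round, worth 0.49 × 10 = 4.9 now; the investor offers that and keeps 5.1.
Round 1 (the founder proposes): the investor can get 5.1 next round, worth 0.43 × 5.1 = 2.193 now, so the founder offers 2.193, keeping 7.807.

7.81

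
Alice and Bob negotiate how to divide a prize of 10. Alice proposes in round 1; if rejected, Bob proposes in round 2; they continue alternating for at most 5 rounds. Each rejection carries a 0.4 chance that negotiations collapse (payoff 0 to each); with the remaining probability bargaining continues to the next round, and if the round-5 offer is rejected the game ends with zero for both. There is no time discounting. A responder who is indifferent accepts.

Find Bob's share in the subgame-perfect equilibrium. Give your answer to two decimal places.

By backward induction:
Round 5 (Alice proposes): Bob will accept anything ≥ 0, so Alice offers 0 and keeps 10.
Round 4 (Bob proposes): rejecting gives Alice an expected 0.6 × 10 = 6; Bob offers that and keeps 4.
Round 3 (Alice proposes): rejecting gives Bob an expected 0.6 × 4 = 2.4, so Alice offers 2.4, keeping 7.6.
Round 2 (Bob proposes): rejecting gives Alice an expected 0.6 × 7.6 = 4.56, so Bob offers 4.56, keeping 5.44.
Round 1 (Alice proposes): rejecting gives Bob an expected 0.6 × 5.44 = 3.264; Alice offers that and keeps 6.736.

3.26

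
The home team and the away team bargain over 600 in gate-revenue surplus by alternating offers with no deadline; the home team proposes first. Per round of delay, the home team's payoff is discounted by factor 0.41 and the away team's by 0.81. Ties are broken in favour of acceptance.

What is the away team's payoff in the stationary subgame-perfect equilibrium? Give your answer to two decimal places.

429.32

Let x be the home team's share when the home team proposes and y be the away team's share when the away team proposes.
The away team accepts iff offered ≥ 0.81·y, so x = 600 − 0.81y. Symmetrically y = 600 − 0.41x.
Substituting: x = 600 − 0.81(600 − 0.41x), giving x(1 − 0.41·0.81) = 600(1 − 0.81).
So x = 600 × 0.19 / 0.6679 ≈ 170.6842, and the away team receives 600 − x ≈ 429.3158.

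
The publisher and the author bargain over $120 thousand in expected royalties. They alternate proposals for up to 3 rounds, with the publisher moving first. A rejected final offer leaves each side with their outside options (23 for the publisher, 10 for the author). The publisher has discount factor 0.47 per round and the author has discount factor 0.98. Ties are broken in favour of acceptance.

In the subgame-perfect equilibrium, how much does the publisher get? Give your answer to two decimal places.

Round 3 (the publisher proposes): the author gets 10 if talks fail, so the publisher offers 10 and keeps 110.
Round 2 (the author proposes): the publisher can get 110 next round, worth 0.47 × 110 = 51.7 now. The author offers 51.7 and keeps 120 − 51.7 = 68.3.
Round 1 (the publisher proposes): the author can get 68.3 next round, worth 0.98 × 68.3 = 66.934 now; the publisher offers that and keeps 53.066.

53.07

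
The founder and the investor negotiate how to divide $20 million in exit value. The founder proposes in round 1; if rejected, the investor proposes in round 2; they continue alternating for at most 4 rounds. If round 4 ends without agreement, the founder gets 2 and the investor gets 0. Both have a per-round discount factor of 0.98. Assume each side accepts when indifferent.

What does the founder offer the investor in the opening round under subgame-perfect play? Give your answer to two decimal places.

17.33

Round 4 (the investor proposes): the founder gets 2 if talks fail, so the investor offers 2 and keeps 18.
Round 3 (the founder proposes): the investor can get 18 next round, worth 0.98 × 18 = 17.64 now, so the founder offers 17.64, keeping 2.36.
Round 2 (the investor proposes): the founder can get 2.36 next round, worth 0.98 × 2.36 = 2.3128 now. The investor offers 2.3128 and keeps 20 − 2.3128 = 17.6872.
Round 1 (the founder proposes): the investor can get 17.6872 next round, worth 0.98 × 17.6872 = 17.333456 now. The founder offers 17.333456 and keeps 20 − 17.333456 = 2.666544.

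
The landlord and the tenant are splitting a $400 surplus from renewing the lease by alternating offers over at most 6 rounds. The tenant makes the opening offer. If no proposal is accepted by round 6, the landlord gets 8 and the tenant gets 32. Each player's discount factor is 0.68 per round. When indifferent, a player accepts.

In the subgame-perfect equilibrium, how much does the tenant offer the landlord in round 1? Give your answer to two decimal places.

Round 6 (the landlord proposes): the tenant gets 32 if talks fail, so the landlord offers 32 and keeps 368.
Round 5 (the tenant proposes): the landlord can get 368 next round, worth 0.68 × 368 = 250.24 now. The tenant offers 250.24 and keeps 400 − 250.24 = 149.76.
Round 4 (the landlord proposes): the tenant can get 149.76 next round, worth 0.68 × 149.76 = 101.8368 now. The landlord offers 101.8368 and keeps 400 − 101.8368 = 298.1632.
Round 3 (the tenant proposes): the landlord can get 298.1632 next round, worth 0.68 × 298.1632 = 202.750976 now, so the tenant offers 202.750976, keeping 197.249024.
Round 2 (the landlord proposes): the tenant can get 197.249024 next round, worth 0.68 × 197.249024 = 134.12933632 now. The landlord offers 134.12933632 and keeps 400 − 134.12933632 = 265.87066368.
Round 1 (the tenant proposes): the landlord can get 265.87066368 next round, worth 0.68 × 265.87066368 = 180.7920513024 now; the tenant offers that and keeps 219.2079486976.

180.79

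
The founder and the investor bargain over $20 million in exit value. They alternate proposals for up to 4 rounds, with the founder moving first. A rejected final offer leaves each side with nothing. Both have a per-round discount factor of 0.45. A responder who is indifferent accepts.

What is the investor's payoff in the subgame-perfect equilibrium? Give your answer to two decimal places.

6.77

Round 4 (the investor proposes): the founder will accept anything ≥ 0, so the investor offers 0 and keeps 20.
Round 3 (the founder proposes): the investor can get 20 next round, worth 0.45 × 20 = 9 now. The founder offers 9 and keeps 20 − 9 = 11.
Round 2 (the investor proposes): the founder can get 11 next round, worth 0.45 × 11 = 4.95 now; the investor offers that and keeps 15.05.
Round 1 (the founder proposes): the investor can get 15.05 next round, worth 0.45 × 15.05 = 6.7725 now. The founder offers 6.7725 and keeps 20 − 6.7725 = 13.2275.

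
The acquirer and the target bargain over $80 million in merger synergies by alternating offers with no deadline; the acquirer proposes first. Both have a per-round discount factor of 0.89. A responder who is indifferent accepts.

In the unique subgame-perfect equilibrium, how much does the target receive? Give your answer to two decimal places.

Let x be the acquirer's share when the acquirer proposes and y be the target's share when the target proposes.
The target accepts iff offered ≥ 0.89·y, so x = 80 − 0.89y. Symmetrically y = 80 − 0.89x.
Substituting: x = 80 − 0.89(80 − 0.89x), giving x(1 − 0.89·0.89) = 80(1 − 0.89).
So x = 80 × 0.11 / 0.2079 ≈ 42.3280, and the target receives 80 − x ≈ 37.6720.

37.67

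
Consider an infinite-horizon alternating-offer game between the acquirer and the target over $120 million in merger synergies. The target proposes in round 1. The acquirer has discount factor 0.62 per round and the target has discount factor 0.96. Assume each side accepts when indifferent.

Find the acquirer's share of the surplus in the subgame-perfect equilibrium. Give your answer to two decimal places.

When the target proposes, the acquirer accepts any offer worth at least 0.62 times what the acquirer would get by proposing next round; and vice versa.
This gives x = 120 − 0.62y and y = 120 − 0.96x, where x and y are each side's share when it proposes.
Hence (1 − 0.62·0.96)x = 120(1 − 0.62), i.e. 0.4048·x = 45.6.
x ≈ 112.6482; the acquirer's share is 120 − x ≈ 7.3518.

7.35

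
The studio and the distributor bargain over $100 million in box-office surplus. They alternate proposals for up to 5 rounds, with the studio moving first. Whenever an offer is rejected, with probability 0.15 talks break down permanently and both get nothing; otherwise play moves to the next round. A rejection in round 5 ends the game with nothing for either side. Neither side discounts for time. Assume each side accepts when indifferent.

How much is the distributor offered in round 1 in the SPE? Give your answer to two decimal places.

Round 5 (the studio proposes): rejection yields 0 for the distributor; the studio offers 0 and keeps 100.
Round 4 (the distributor proposes): rejecting gives the studio an expected 0.85 × 100 = 85, so the distributor offers 85, keeping 15.
Round 3 (the studio proposes): rejecting gives the distributor an expected 0.85 × 15 = 12.75. The studio offers 12.75 and keeps 100 − 12.75 = 87.25.
Round 2 (the distributor proposes): rejecting gives the studio an expected 0.85 × 87.25 = 74.1625; the distributor offers that and keeps 25.8375.
Round 1 (the studio proposes): rejecting gives the distributor an expected 0.85 × 25.8375 = 21.961875, so the studio offers 21.961875, keeping 78.038125.

21.96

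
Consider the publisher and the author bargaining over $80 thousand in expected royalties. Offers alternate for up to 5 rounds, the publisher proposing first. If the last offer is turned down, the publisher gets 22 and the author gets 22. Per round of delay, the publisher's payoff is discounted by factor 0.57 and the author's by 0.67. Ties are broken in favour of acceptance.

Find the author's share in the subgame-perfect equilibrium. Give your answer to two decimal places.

Round 5 (the publisher proposes): the author gets 22 if talks fail, so the publisher offers 22 and keeps 58.
Round 4 (the author proposes): the publisher can get 58 next round, worth 0.57 × 58 = 33.06 now. The author offers 33.06 and keeps 80 − 33.06 = 46.94.
Round 3 (the publisher proposes): the author can get 46.94 next round, worth 0.67 × 46.94 = 31.4498 now, so the publisher offers 31.4498, keeping 48.5502.
Round 2 (the author proposes): the publisher can get 48.5502 next round, worth 0.57 × 48.5502 = 27.673614 now, so the author offers 27.673614, keeping 52.326386.
Round 1 (the publisher proposes): the author can get 52.326386 next round, worth 0.67 × 52.326386 = 35.05867862 now; the publisher offers that and keeps 44.94132138.

35.06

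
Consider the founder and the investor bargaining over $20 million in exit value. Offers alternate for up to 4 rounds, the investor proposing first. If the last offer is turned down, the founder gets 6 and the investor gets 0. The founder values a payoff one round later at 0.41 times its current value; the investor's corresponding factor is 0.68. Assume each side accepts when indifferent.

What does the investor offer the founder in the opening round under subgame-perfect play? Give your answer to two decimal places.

4.91

Round 4 (the founder proposes): rejection yields 0 for the investor; the founder offers 0 and keeps 20.
Round 3 (the investor proposes): the founder can get 20 next round, worth 0.41 × 20 = 8.2 now, so the investor offers 8.2, keeping 11.8.
Round 2 (the founder proposes): the investor can get 11.8 next round, worth 0.68 × 11.8 = 8.024 now, so the founder offers 8.024, keeping 11.976.
Round 1 (the investor proposes): the founder can get 11.976 next round, worth 0.41 × 11.976 = 4.91016 now, so the investor offers 4.91016, keeping 15.08984.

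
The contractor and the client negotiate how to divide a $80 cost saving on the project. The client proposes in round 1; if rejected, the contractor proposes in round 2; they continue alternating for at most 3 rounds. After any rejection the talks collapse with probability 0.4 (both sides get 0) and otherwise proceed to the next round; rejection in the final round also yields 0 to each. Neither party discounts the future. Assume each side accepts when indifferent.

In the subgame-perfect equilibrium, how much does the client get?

60.8

By backward induction:
Round 3 (the client proposes): the contractor will accept anything ≥ 0, so the client offers 0 and keeps 80.
Round 2 (the contractor proposes): rejecting gives the client an expected 0.6 × 80 = 48. The contractor offers 48 and keeps 80 − 48 = 32.
Round 1 (the client proposes): rejecting gives the contractor an expected 0.6 × 32 = 19.2, so the client offers 19.2, keeping 60.8.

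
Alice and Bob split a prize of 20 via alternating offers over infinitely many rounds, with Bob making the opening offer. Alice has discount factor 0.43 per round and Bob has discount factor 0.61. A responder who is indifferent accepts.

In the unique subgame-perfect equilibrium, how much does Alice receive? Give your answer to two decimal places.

4.55

When Bob proposes, Alice accepts any offer worth at least 0.43 times what Alice would get by proposing next round; and vice versa.
This gives x = 20 − 0.43y and y = 20 − 0.61x, where x and y are each side's share when it proposes.
Hence (1 − 0.43·0.61)x = 20(1 − 0.43), i.e. 0.7377·x = 11.4.
x ≈ 15.4534; Alice's share is 20 − x ≈ 4.5466.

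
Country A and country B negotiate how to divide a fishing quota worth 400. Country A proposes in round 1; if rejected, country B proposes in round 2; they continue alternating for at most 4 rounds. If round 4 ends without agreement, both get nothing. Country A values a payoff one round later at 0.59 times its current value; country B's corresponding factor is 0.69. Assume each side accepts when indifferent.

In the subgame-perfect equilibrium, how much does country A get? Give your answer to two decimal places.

174.48

Round 4 (country B proposes): rejection yields 0 for country A; country B offers 0 and keeps 400.
Round 3 (country A proposes): country B can get 400 next round, worth 0.69 × 400 = 276 now, so country A offers 276, keeping 124.
Round 2 (country B proposes): country A can get 124 next round, worth 0.59 × 124 = 73.16 now, so country B offers 73.16, keeping 326.84.
Round 1 (country A proposes): country B can get 326.84 next round, worth 0.69 × 326.84 = 225.5196 now; country A offers that and keeps 174.4804.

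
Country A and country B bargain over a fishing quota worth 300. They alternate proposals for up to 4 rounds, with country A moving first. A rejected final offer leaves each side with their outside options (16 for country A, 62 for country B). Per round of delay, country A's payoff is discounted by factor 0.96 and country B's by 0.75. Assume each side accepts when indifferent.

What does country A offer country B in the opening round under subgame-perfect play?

162.36

Round 4 (country B proposes): country A gets 16 if talks fail, so country B offers 16 and keeps 284.
Round 3 (country A proposes): country B can get 284 next round, worth 0.75 × 284 = 213 now, so country A offers 213, keeping 87.
Round 2 (country B proposes): country A can get 87 next round, worth 0.96 × 87 = 83.52 now; country B offers that and keeps 216.48.
Round 1 (country A proposes): country B can get 216.48 next round, worth 0.75 × 216.48 = 162.36 now. Country A offers 162.36 and keeps 300 − 162.36 = 137.64.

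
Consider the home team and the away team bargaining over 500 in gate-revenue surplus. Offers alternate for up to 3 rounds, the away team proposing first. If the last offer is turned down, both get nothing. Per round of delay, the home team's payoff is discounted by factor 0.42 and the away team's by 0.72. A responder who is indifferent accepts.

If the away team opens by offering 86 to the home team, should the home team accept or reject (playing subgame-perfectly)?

Accept

Round 3 (the away team proposes): the home team will accept anything ≥ 0, so the away team offers 0 and keeps 500.
Round 2 (the home team proposes): the away team can get 500 next round, worth 0.72 × 500 = 360 now, so the home team offers 360, keeping 140.
So by rejecting in round 1, the home team gets 140 next round, worth 0.42 × 140 = 58.8 now.
Offer 86 ≥ 58.8, so the home team accepts.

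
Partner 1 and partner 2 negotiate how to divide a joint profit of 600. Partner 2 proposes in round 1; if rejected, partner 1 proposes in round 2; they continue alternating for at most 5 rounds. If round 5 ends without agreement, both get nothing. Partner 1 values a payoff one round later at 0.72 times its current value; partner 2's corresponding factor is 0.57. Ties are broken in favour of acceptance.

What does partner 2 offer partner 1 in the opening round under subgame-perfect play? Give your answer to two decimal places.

262.00

Round 5 (partner 2 proposes): rejection yields 0 for partner 1; partner 2 offers 0 and keeps 600.
Round 4 (partner 1 proposes): partner 2 can get 600 next round, worth 0.57 × 600 = 342 now, so partner 1 offers 342, keeping 258.
Round 3 (partner 2 proposes): partner 1 can get 258 next round, worth 0.72 × 258 = 185.76 now. Partner 2 offers 185.76 and keeps 600 − 185.76 = 414.24.
Round 2 (partner 1 proposes): partner 2 can get 414.24 next round, worth 0.57 × 414.24 = 236.1168 now; partner 1 offers that and keeps 363.8832.
Round 1 (partner 2 proposes): partner 1 can get 363.8832 next round, worth 0.72 × 363.8832 = 261.995904 now, so partner 2 offers 261.995904, keeping 338.004096.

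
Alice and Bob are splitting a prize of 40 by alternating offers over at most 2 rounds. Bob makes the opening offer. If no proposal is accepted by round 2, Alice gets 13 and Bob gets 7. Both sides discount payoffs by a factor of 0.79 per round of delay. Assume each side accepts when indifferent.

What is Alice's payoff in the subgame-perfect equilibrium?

Round 2 (Alice proposes): Bob gets 7 if talks fail, so Alice offers 7 and keeps 33.
Round 1 (Bob proposes): Alice can get 33 next round, worth 0.79 × 33 = 26.07 now; Bob offers that and keeps 13.93.

26.07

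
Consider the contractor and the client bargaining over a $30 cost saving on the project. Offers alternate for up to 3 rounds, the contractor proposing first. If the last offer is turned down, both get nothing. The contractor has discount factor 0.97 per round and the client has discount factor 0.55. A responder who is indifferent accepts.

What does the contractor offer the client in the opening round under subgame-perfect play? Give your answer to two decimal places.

0.50

Round 3 (the contractor proposes): the client will accept anything ≥ 0, so the contractor offers 0 and keeps 30.
Round 2 (the client proposes): the contractor can get 30 next round, worth 0.97 × 30 = 29.1 now, so the client offers 29.1, keeping 0.9.
Round 1 (the contractor proposes): the client can get 0.9 next round, worth 0.55 × 0.9 = 0.495 now. The contractor offers 0.495 and keeps 30 − 0.495 = 29.505.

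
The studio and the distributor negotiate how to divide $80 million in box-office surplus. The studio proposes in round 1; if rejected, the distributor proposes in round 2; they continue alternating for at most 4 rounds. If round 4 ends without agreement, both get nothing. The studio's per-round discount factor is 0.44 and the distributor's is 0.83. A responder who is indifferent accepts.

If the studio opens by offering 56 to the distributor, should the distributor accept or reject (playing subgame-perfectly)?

Round 4 (the distributor proposes): the studio will accept anything ≥ 0, so the distributor offers 0 and keeps 80.
Round 3 (the studio proposes): the distributor can get 80 next round, worth 0.83 × 80 = 66.4 now; the studio offers that and keeps 13.6.
Round 2 (the distributor proposes): the studio can get 13.6 next round, worth 0.44 × 13.6 = 5.984 now, so the distributor offers 5.984, keeping 74.016.
So by rejecting in round 1, the distributor gets 74.016 next round, worth 0.83 × 74.016 = 61.43328 now.
Offer 56 < 61.43328, so the distributor rejects.

Reject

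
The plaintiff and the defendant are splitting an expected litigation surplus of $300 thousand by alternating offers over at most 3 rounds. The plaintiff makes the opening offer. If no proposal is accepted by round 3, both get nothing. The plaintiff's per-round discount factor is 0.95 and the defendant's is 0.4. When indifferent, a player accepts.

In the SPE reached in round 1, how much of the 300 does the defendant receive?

Round 3 (the plaintiff proposes): the defendant will accept anything ≥ 0, so the plaintiff offers 0 and keeps 300.
Round 2 (the defendant proposes): the plaintiff can get 300 next round, worth 0.95 × 300 = 285 now, so the defendant offers 285, keeping 15.
Round 1 (the plaintiff proposes): the defendant can get 15 next round, worth 0.4 × 15 = 6 now. The plaintiff offers 6 and keeps 300 − 6 = 294.

6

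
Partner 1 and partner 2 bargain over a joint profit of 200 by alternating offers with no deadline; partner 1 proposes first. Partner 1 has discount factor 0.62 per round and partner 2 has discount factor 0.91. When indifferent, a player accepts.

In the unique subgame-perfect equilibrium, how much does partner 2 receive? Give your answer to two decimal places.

158.70

Let x be partner 1's share when partner 1 proposes and y be partner 2's share when partner 2 proposes.
Partner 2 accepts iff offered ≥ 0.91·y, so x = 200 − 0.91y. Symmetrically y = 200 − 0.62x.
Substituting: x = 200 − 0.91(200 − 0.62x), giving x(1 − 0.62·0.91) = 200(1 − 0.91).
So x = 200 × 0.09 / 0.4358 ≈ 41.3034, and partner 2 receives 200 − x ≈ 158.6966.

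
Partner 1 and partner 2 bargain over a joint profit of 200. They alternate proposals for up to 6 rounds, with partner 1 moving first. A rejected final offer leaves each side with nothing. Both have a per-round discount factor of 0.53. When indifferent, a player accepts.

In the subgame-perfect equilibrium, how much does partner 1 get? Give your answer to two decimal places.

127.82

Round 6 (partner 2 proposes): partner 1 will accept anything ≥ 0, so partner 2 offers 0 and keeps 200.
Round 5 (partner 1 proposes): partner 2 can get 200 next round, worth 0.53 × 200 = 106 now. Partner 1 offers 106 and keeps 200 − 106 = 94.
Round 4 (partner 2 proposes): partner 1 can get 94 next round, worth 0.53 × 94 = 49.82 now; partner 2 offers that and keeps 150.18.
Round 3 (partner 1 proposes): partner 2 can get 150.18 next round, worth 0.53 × 150.18 = 79.5954 now. Partner 1 offers 79.5954 and keeps 200 − 79.5954 = 120.4046.
Round 2 (partner 2 proposes): partner 1 can get 120.4046 next round, worth 0.53 × 120.4046 = 63.814438 now; partner 2 offers that and keeps 136.185562.
Round 1 (partner 1 proposes): partner 2 can get 136.185562 next round, worth 0.53 × 136.185562 = 72.17834786 now. Partner 1 offers 72.17834786 and keeps 200 − 72.17834786 = 127.82165214.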